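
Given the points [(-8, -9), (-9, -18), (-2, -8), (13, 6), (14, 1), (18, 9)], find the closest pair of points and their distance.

Computing all pairwise distances among 6 points:

d((-8, -9), (-9, -18)) = 9.0554
d((-8, -9), (-2, -8)) = 6.0828
d((-8, -9), (13, 6)) = 25.807
d((-8, -9), (14, 1)) = 24.1661
d((-8, -9), (18, 9)) = 31.6228
d((-9, -18), (-2, -8)) = 12.2066
d((-9, -18), (13, 6)) = 32.5576
d((-9, -18), (14, 1)) = 29.8329
d((-9, -18), (18, 9)) = 38.1838
d((-2, -8), (13, 6)) = 20.5183
d((-2, -8), (14, 1)) = 18.3576
d((-2, -8), (18, 9)) = 26.2488
d((13, 6), (14, 1)) = 5.099 <-- minimum
d((13, 6), (18, 9)) = 5.831
d((14, 1), (18, 9)) = 8.9443

Closest pair: (13, 6) and (14, 1) with distance 5.099

The closest pair is (13, 6) and (14, 1) with Euclidean distance 5.099. For 6 points, brute-force pairwise comparison is shown above. For large n, the divide-and-conquer algorithm (sort by x, recurse on halves, check the dividing strip) achieves O(n log n).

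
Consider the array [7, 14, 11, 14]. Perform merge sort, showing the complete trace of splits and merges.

Merge sort trace:

Split: [7, 14, 11, 14] -> [7, 14] and [11, 14]
  Split: [7, 14] -> [7] and [14]
  Merge: [7] + [14] -> [7, 14]
  Split: [11, 14] -> [11] and [14]
  Merge: [11] + [14] -> [11, 14]
Merge: [7, 14] + [11, 14] -> [7, 11, 14, 14]

Final sorted array: [7, 11, 14, 14]

The merge sort proceeds by recursively splitting the array and merging sorted halves.
After all merges, the sorted array is [7, 11, 14, 14].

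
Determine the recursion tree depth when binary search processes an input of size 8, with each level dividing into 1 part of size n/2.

For divide and conquer with division factor 2:

Problem sizes at each level:
Level 0: 8
Level 1: 4
Level 2: 2
Level 3: 1

The root is level 0 and the size-1 base case is level 3 (the tree spans levels 0 through 3, i.e. 4 levels counting the root), so the depth is the number of divisions: log_2(8) = 3

The recursion tree depth is log_2(8) = 3. At each level, the problem size is divided by 2, so it takes 3 divisions to reduce to a base case of size 1. The algorithm makes 1 recursive call at each level.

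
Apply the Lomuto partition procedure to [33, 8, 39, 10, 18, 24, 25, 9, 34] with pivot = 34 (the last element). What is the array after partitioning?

Lomuto partition with pivot = 34:

Initial array: [33, 8, 39, 10, 18, 24, 25, 9, 34]

arr[0]=33 <= 34: swap with position 0, array becomes [33, 8, 39, 10, 18, 24, 25, 9, 34]
arr[1]=8 <= 34: swap with position 1, array becomes [33, 8, 39, 10, 18, 24, 25, 9, 34]
arr[2]=39 > 34: no swap
arr[3]=10 <= 34: swap with position 2, array becomes [33, 8, 10, 39, 18, 24, 25, 9, 34]
arr[4]=18 <= 34: swap with position 3, array becomes [33, 8, 10, 18, 39, 24, 25, 9, 34]
arr[5]=24 <= 34: swap with position 4, array becomes [33, 8, 10, 18, 24, 39, 25, 9, 34]
arr[6]=25 <= 34: swap with position 5, array becomes [33, 8, 10, 18, 24, 25, 39, 9, 34]
arr[7]=9 <= 34: swap with position 6, array becomes [33, 8, 10, 18, 24, 25, 9, 39, 34]

Place pivot at position 7: [33, 8, 10, 18, 24, 25, 9, 34, 39]
Pivot position: 7

After partitioning with pivot 34, the array becomes [33, 8, 10, 18, 24, 25, 9, 34, 39]. The pivot is placed at index 7. All elements to the left of the pivot are <= 34, and all elements to the right are > 34.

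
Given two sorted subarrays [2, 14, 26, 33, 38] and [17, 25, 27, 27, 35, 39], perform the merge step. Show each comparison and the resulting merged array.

Merging process:

Compare 2 vs 17: take 2 from left. Merged: [2]
Compare 14 vs 17: take 14 from left. Merged: [2, 14]
Compare 26 vs 17: take 17 from right. Merged: [2, 14, 17]
Compare 26 vs 25: take 25 from right. Merged: [2, 14, 17, 25]
Compare 26 vs 27: take 26 from left. Merged: [2, 14, 17, 25, 26]
Compare 33 vs 27: take 27 from right. Merged: [2, 14, 17, 25, 26, 27]
Compare 33 vs 27: take 27 from right. Merged: [2, 14, 17, 25, 26, 27, 27]
Compare 33 vs 35: take 33 from left. Merged: [2, 14, 17, 25, 26, 27, 27, 33]
Compare 38 vs 35: take 35 from right. Merged: [2, 14, 17, 25, 26, 27, 27, 33, 35]
Compare 38 vs 39: take 38 from left. Merged: [2, 14, 17, 25, 26, 27, 27, 33, 35, 38]
Append remaining from right: [39]. Merged: [2, 14, 17, 25, 26, 27, 27, 33, 35, 38, 39]

Final merged array: [2, 14, 17, 25, 26, 27, 27, 33, 35, 38, 39]
Total comparisons: 10

The merged array is [2, 14, 17, 25, 26, 27, 27, 33, 35, 38, 39], requiring 10 comparisons. The merge step runs in O(n) time where n is the total number of elements.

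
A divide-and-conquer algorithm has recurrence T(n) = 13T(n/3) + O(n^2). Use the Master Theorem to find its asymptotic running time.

Master Theorem for T(n) = 13T(n/3) + O(n^2):

a = 13, b = 3, c = 2
log_b(a) = log_3(13) = 2.3347

Case 1: c = 2 < log_3(13) = 2.3347
T(n) = O(n^(log_3 13))

For T(n) = 13T(n/3) + O(n^2): log_3(13) = 2.3347. This is Case 1 of the Master Theorem (c < log_b(a), work dominated by leaves), giving O(n^(log_3 13)).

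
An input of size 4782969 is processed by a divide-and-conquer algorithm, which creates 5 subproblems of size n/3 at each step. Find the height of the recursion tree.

For divide and conquer with division factor 3:

Problem sizes at each level:
Level 0: 4782969
Level 1: 1594323
Level 2: 531441
Level 3: 177147
Level 4: 59049
Level 5: 19683
Level 6: 6561
Level 7: 2187
Level 8: 729
Level 9: 243
Level 10: 81
Level 11: 27
Level 12: 9
Level 13: 3
Level 14: 1

The root is level 0 and the size-1 base case is level 14 (the tree spans levels 0 through 14, i.e. 15 levels counting the root), so the depth is the number of divisions: log_3(4782969) = 14

The recursion tree depth is log_3(4782969) = 14. At each level, the problem size is divided by 3, so it takes 14 divisions to reduce to a base case of size 1. The algorithm makes 5 recursive calls at each level.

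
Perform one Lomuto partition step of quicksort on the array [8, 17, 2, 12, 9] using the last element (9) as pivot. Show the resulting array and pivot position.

Lomuto partition with pivot = 9:

Initial array: [8, 17, 2, 12, 9]

arr[0]=8 <= 9: swap with position 0, array becomes [8, 17, 2, 12, 9]
arr[1]=17 > 9: no swap
arr[2]=2 <= 9: swap with position 1, array becomes [8, 2, 17, 12, 9]
arr[3]=12 > 9: no swap

Place pivot at position 2: [8, 2, 9, 12, 17]
Pivot position: 2

After partitioning with pivot 9, the array becomes [8, 2, 9, 12, 17]. The pivot is placed at index 2. All elements to the left of the pivot are <= 9, and all elements to the right are > 9.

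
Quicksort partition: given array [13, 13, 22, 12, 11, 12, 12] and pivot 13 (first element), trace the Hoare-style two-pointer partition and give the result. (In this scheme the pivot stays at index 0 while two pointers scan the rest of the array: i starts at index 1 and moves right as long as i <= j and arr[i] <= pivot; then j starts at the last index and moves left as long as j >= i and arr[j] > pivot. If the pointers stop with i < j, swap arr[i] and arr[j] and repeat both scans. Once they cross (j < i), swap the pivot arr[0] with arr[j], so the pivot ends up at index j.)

Hoare-style two-pointer partition with pivot = 13:

Initial array: [13, 13, 22, 12, 11, 12, 12]

Pointers start at i = 1, j = 6.
i stops at index 2 (arr[2]=22 > 13), j stops at index 6 (arr[6]=12 <= 13): swap arr[2] and arr[6], array becomes [13, 13, 12, 12, 11, 12, 22]
i ends at 6, j ends at 5: the pointers have crossed (j < i), so scanning stops.

Swap pivot arr[0] with arr[5] to place pivot at position 5: [12, 13, 12, 12, 11, 13, 22]
Pivot position: 5

After partitioning with pivot 13, the array becomes [12, 13, 12, 12, 11, 13, 22]. The pivot is placed at index 5. All elements to the left of the pivot are <= 13, and all elements to the right are > 13.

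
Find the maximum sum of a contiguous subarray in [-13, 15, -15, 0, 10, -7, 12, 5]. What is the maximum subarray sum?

Using Kadane's algorithm on [-13, 15, -15, 0, 10, -7, 12, 5]:

Scanning through the array:
Position 1 (value 15): max_ending_here = 15, max_so_far = 15
Position 2 (value -15): max_ending_here = 0, max_so_far = 15
Position 3 (value 0): max_ending_here = 0, max_so_far = 15
Position 4 (value 10): max_ending_here = 10, max_so_far = 15
Position 5 (value -7): max_ending_here = 3, max_so_far = 15
Position 6 (value 12): max_ending_here = 15, max_so_far = 15
Position 7 (value 5): max_ending_here = 20, max_so_far = 20

Maximum subarray: [15, -15, 0, 10, -7, 12, 5]
Maximum sum: 20

The maximum subarray is [15, -15, 0, 10, -7, 12, 5] with sum 20. This subarray runs from index 1 to index 7.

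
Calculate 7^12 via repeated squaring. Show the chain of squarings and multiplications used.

Computing 7^12 by squaring (build up from 7^1; each line after the first costs one multiplication):

7^1 = 7
7^2 = (7^1)^2 = 7^2 = 49
7^3 = 7 * 7^2 = 7 * 49 = 343
7^6 = (7^3)^2 = 343^2 = 117649
7^12 = (7^6)^2 = 117649^2 = 13841287201

Result: 13841287201
Multiplications needed: 4 (4 lines after 7^1)

7^12 = 13841287201. Using exponentiation by squaring, this requires 4 multiplications. The key idea: if the exponent is even, square the half-power; if odd, multiply by the base once.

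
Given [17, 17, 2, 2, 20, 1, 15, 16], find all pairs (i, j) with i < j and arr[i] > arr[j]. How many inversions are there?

Finding inversions in [17, 17, 2, 2, 20, 1, 15, 16]:

(0, 2): arr[0]=17 > arr[2]=2
(0, 3): arr[0]=17 > arr[3]=2
(0, 5): arr[0]=17 > arr[5]=1
(0, 6): arr[0]=17 > arr[6]=15
(0, 7): arr[0]=17 > arr[7]=16
(1, 2): arr[1]=17 > arr[2]=2
(1, 3): arr[1]=17 > arr[3]=2
(1, 5): arr[1]=17 > arr[5]=1
(1, 6): arr[1]=17 > arr[6]=15
(1, 7): arr[1]=17 > arr[7]=16
(2, 5): arr[2]=2 > arr[5]=1
(3, 5): arr[3]=2 > arr[5]=1
(4, 5): arr[4]=20 > arr[5]=1
(4, 6): arr[4]=20 > arr[6]=15
(4, 7): arr[4]=20 > arr[7]=16

Total inversions: 15

The array has 15 inversion(s): (0,2), (0,3), (0,5), (0,6), (0,7), (1,2), (1,3), (1,5), (1,6), (1,7), (2,5), (3,5), (4,5), (4,6), (4,7). Each pair (i,j) satisfies i < j and arr[i] > arr[j].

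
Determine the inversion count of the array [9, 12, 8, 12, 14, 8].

Finding inversions in [9, 12, 8, 12, 14, 8]:

(0, 2): arr[0]=9 > arr[2]=8
(0, 5): arr[0]=9 > arr[5]=8
(1, 2): arr[1]=12 > arr[2]=8
(1, 5): arr[1]=12 > arr[5]=8
(3, 5): arr[3]=12 > arr[5]=8
(4, 5): arr[4]=14 > arr[5]=8

Total inversions: 6

The array has 6 inversion(s): (0,2), (0,5), (1,2), (1,5), (3,5), (4,5). Each pair (i,j) satisfies i < j and arr[i] > arr[j].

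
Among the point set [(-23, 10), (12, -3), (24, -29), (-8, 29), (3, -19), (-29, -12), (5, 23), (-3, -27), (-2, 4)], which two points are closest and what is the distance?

Computing all pairwise distances among 9 points:

d((-23, 10), (12, -3)) = 37.3363
d((-23, 10), (24, -29)) = 61.0737
d((-23, 10), (-8, 29)) = 24.2074
d((-23, 10), (3, -19)) = 38.9487
d((-23, 10), (-29, -12)) = 22.8035
d((-23, 10), (5, 23)) = 30.8707
d((-23, 10), (-3, -27)) = 42.0595
d((-23, 10), (-2, 4)) = 21.8403
d((12, -3), (24, -29)) = 28.6356
d((12, -3), (-8, 29)) = 37.7359
d((12, -3), (3, -19)) = 18.3576
d((12, -3), (-29, -12)) = 41.9762
d((12, -3), (5, 23)) = 26.9258
d((12, -3), (-3, -27)) = 28.3019
d((12, -3), (-2, 4)) = 15.6525
d((24, -29), (-8, 29)) = 66.242
d((24, -29), (3, -19)) = 23.2594
d((24, -29), (-29, -12)) = 55.6597
d((24, -29), (5, 23)) = 55.3624
d((24, -29), (-3, -27)) = 27.074
d((24, -29), (-2, 4)) = 42.0119
d((-8, 29), (3, -19)) = 49.2443
d((-8, 29), (-29, -12)) = 46.0652
d((-8, 29), (5, 23)) = 14.3178
d((-8, 29), (-3, -27)) = 56.2228
d((-8, 29), (-2, 4)) = 25.7099
d((3, -19), (-29, -12)) = 32.7567
d((3, -19), (5, 23)) = 42.0476
d((3, -19), (-3, -27)) = 10.0 <-- minimum
d((3, -19), (-2, 4)) = 23.5372
d((-29, -12), (5, 23)) = 48.7955
d((-29, -12), (-3, -27)) = 30.0167
d((-29, -12), (-2, 4)) = 31.3847
d((5, 23), (-3, -27)) = 50.636
d((5, 23), (-2, 4)) = 20.2485
d((-3, -27), (-2, 4)) = 31.0161

Closest pair: (3, -19) and (-3, -27) with distance 10.0

The closest pair is (3, -19) and (-3, -27) with Euclidean distance 10.0. For 9 points, brute-force pairwise comparison is shown above. For large n, the divide-and-conquer algorithm (sort by x, recurse on halves, check the dividing strip) achieves O(n log n).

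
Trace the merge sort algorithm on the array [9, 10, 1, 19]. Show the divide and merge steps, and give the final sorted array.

Merge sort trace:

Split: [9, 10, 1, 19] -> [9, 10] and [1, 19]
  Split: [9, 10] -> [9] and [10]
  Merge: [9] + [10] -> [9, 10]
  Split: [1, 19] -> [1] and [19]
  Merge: [1] + [19] -> [1, 19]
Merge: [9, 10] + [1, 19] -> [1, 9, 10, 19]

Final sorted array: [1, 9, 10, 19]

The merge sort proceeds by recursively splitting the array and merging sorted halves.
After all merges, the sorted array is [1, 9, 10, 19].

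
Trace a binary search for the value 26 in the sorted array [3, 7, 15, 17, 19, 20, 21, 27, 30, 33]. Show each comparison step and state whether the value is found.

Binary search for 26 in [3, 7, 15, 17, 19, 20, 21, 27, 30, 33]:

lo=0, hi=9, mid=4, arr[mid]=19 -> 19 < 26, search right half
lo=5, hi=9, mid=7, arr[mid]=27 -> 27 > 26, search left half
lo=5, hi=6, mid=5, arr[mid]=20 -> 20 < 26, search right half
lo=6, hi=6, mid=6, arr[mid]=21 -> 21 < 26, search right half
lo=7 > hi=6, target 26 not found

Binary search determines that 26 is not in the array after 4 comparisons. The search space was exhausted without finding the target.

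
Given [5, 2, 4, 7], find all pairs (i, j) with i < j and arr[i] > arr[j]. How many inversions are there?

Finding inversions in [5, 2, 4, 7]:

(0, 1): arr[0]=5 > arr[1]=2
(0, 2): arr[0]=5 > arr[2]=4

Total inversions: 2

The array has 2 inversion(s): (0,1), (0,2). Each pair (i,j) satisfies i < j and arr[i] > arr[j].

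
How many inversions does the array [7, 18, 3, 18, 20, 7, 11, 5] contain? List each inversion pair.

Finding inversions in [7, 18, 3, 18, 20, 7, 11, 5]:

(0, 2): arr[0]=7 > arr[2]=3
(0, 7): arr[0]=7 > arr[7]=5
(1, 2): arr[1]=18 > arr[2]=3
(1, 5): arr[1]=18 > arr[5]=7
(1, 6): arr[1]=18 > arr[6]=11
(1, 7): arr[1]=18 > arr[7]=5
(3, 5): arr[3]=18 > arr[5]=7
(3, 6): arr[3]=18 > arr[6]=11
(3, 7): arr[3]=18 > arr[7]=5
(4, 5): arr[4]=20 > arr[5]=7
(4, 6): arr[4]=20 > arr[6]=11
(4, 7): arr[4]=20 > arr[7]=5
(5, 7): arr[5]=7 > arr[7]=5
(6, 7): arr[6]=11 > arr[7]=5

Total inversions: 14

The array has 14 inversion(s): (0,2), (0,7), (1,2), (1,5), (1,6), (1,7), (3,5), (3,6), (3,7), (4,5), (4,6), (4,7), (5,7), (6,7). Each pair (i,j) satisfies i < j and arr[i] > arr[j].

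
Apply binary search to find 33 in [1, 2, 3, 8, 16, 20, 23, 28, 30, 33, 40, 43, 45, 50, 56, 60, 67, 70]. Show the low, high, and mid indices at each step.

Binary search for 33 in [1, 2, 3, 8, 16, 20, 23, 28, 30, 33, 40, 43, 45, 50, 56, 60, 67, 70]:

lo=0, hi=17, mid=8, arr[mid]=30 -> 30 < 33, search right half
lo=9, hi=17, mid=13, arr[mid]=50 -> 50 > 33, search left half
lo=9, hi=12, mid=10, arr[mid]=40 -> 40 > 33, search left half
lo=9, hi=9, mid=9, arr[mid]=33 -> Found target at index 9!

Binary search finds 33 at index 9 after 4 comparisons. The search repeatedly halves the search space by comparing with the middle element.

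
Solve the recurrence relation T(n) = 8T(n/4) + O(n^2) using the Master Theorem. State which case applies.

Master Theorem for T(n) = 8T(n/4) + O(n^2):

a = 8, b = 4, c = 2
log_b(a) = log_4(8) = 1.5000

Case 3: c = 2 > log_4(8) = 1.5000
T(n) = O(n^2) = O(n^2)

For T(n) = 8T(n/4) + O(n^2): log_4(8) = 1.5000. This is Case 3 of the Master Theorem (c > log_b(a), work dominated by root), giving O(n^2).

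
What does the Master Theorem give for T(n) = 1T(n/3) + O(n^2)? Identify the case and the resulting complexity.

Master Theorem for T(n) = 1T(n/3) + O(n^2):

a = 1, b = 3, c = 2
log_b(a) = log_3(1) = 0.0000

Case 3: c = 2 > log_3(1) = 0.0000
T(n) = O(n^2) = O(n^2)

For T(n) = 1T(n/3) + O(n^2): log_3(1) = 0.0000. This is Case 3 of the Master Theorem (c > log_b(a), work dominated by root), giving O(n^2).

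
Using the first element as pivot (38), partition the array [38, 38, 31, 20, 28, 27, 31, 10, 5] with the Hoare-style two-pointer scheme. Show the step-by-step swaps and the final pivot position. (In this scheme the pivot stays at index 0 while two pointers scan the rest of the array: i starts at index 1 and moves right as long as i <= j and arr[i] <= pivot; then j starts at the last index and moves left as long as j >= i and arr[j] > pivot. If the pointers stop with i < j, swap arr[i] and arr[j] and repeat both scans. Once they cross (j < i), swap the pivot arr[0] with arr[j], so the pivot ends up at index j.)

Hoare-style two-pointer partition with pivot = 38:

Initial array: [38, 38, 31, 20, 28, 27, 31, 10, 5]

Pointers start at i = 1, j = 8.
i ends at 9, j ends at 8: the pointers have crossed (j < i), so scanning stops.

Swap pivot arr[0] with arr[8] to place pivot at position 8: [5, 38, 31, 20, 28, 27, 31, 10, 38]
Pivot position: 8

After partitioning with pivot 38, the array becomes [5, 38, 31, 20, 28, 27, 31, 10, 38]. The pivot is placed at index 8. All elements to the left of the pivot are <= 38, and all elements to the right are > 38.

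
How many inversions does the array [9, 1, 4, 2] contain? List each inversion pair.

Finding inversions in [9, 1, 4, 2]:

(0, 1): arr[0]=9 > arr[1]=1
(0, 2): arr[0]=9 > arr[2]=4
(0, 3): arr[0]=9 > arr[3]=2
(2, 3): arr[2]=4 > arr[3]=2

Total inversions: 4

The array has 4 inversion(s): (0,1), (0,2), (0,3), (2,3). Each pair (i,j) satisfies i < j and arr[i] > arr[j].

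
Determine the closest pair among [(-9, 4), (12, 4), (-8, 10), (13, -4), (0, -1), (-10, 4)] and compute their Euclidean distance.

Computing all pairwise distances among 6 points:

d((-9, 4), (12, 4)) = 21.0
d((-9, 4), (-8, 10)) = 6.0828
d((-9, 4), (13, -4)) = 23.4094
d((-9, 4), (0, -1)) = 10.2956
d((-9, 4), (-10, 4)) = 1.0 <-- minimum
d((12, 4), (-8, 10)) = 20.8806
d((12, 4), (13, -4)) = 8.0623
d((12, 4), (0, -1)) = 13.0
d((12, 4), (-10, 4)) = 22.0
d((-8, 10), (13, -4)) = 25.2389
d((-8, 10), (0, -1)) = 13.6015
d((-8, 10), (-10, 4)) = 6.3246
d((13, -4), (0, -1)) = 13.3417
d((13, -4), (-10, 4)) = 24.3516
d((0, -1), (-10, 4)) = 11.1803

Closest pair: (-9, 4) and (-10, 4) with distance 1.0

The closest pair is (-9, 4) and (-10, 4) with Euclidean distance 1.0. For 6 points, brute-force pairwise comparison is shown above. For large n, the divide-and-conquer algorithm (sort by x, recurse on halves, check the dividing strip) achieves O(n log n).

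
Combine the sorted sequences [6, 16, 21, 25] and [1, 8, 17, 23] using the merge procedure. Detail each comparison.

Merging process:

Compare 6 vs 1: take 1 from right. Merged: [1]
Compare 6 vs 8: take 6 from left. Merged: [1, 6]
Compare 16 vs 8: take 8 from right. Merged: [1, 6, 8]
Compare 16 vs 17: take 16 from left. Merged: [1, 6, 8, 16]
Compare 21 vs 17: take 17 from right. Merged: [1, 6, 8, 16, 17]
Compare 21 vs 23: take 21 from left. Merged: [1, 6, 8, 16, 17, 21]
Compare 25 vs 23: take 23 from right. Merged: [1, 6, 8, 16, 17, 21, 23]
Append remaining from left: [25]. Merged: [1, 6, 8, 16, 17, 21, 23, 25]

Final merged array: [1, 6, 8, 16, 17, 21, 23, 25]
Total comparisons: 7

The merged array is [1, 6, 8, 16, 17, 21, 23, 25], requiring 7 comparisons. The merge step runs in O(n) time where n is the total number of elements.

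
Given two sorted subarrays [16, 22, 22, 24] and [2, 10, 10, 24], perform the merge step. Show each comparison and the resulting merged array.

Merging process:

Compare 16 vs 2: take 2 from right. Merged: [2]
Compare 16 vs 10: take 10 from right. Merged: [2, 10]
Compare 16 vs 10: take 10 from right. Merged: [2, 10, 10]
Compare 16 vs 24: take 16 from left. Merged: [2, 10, 10, 16]
Compare 22 vs 24: take 22 from left. Merged: [2, 10, 10, 16, 22]
Compare 22 vs 24: take 22 from left. Merged: [2, 10, 10, 16, 22, 22]
Compare 24 vs 24: take 24 from left. Merged: [2, 10, 10, 16, 22, 22, 24]
Append remaining from right: [24]. Merged: [2, 10, 10, 16, 22, 22, 24, 24]

Final merged array: [2, 10, 10, 16, 22, 22, 24, 24]
Total comparisons: 7

The merged array is [2, 10, 10, 16, 22, 22, 24, 24], requiring 7 comparisons. The merge step runs in O(n) time where n is the total number of elements.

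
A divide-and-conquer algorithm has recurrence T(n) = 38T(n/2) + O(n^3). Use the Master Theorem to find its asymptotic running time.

Master Theorem for T(n) = 38T(n/2) + O(n^3):

a = 38, b = 2, c = 3
log_b(a) = log_2(38) = 5.2479

Case 1: c = 3 < log_2(38) = 5.2479
T(n) = O(n^(log_2 38))

For T(n) = 38T(n/2) + O(n^3): log_2(38) = 5.2479. This is Case 1 of the Master Theorem (c < log_b(a), work dominated by leaves), giving O(n^(log_2 38)).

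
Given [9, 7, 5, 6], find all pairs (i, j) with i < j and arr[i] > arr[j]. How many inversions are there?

Finding inversions in [9, 7, 5, 6]:

(0, 1): arr[0]=9 > arr[1]=7
(0, 2): arr[0]=9 > arr[2]=5
(0, 3): arr[0]=9 > arr[3]=6
(1, 2): arr[1]=7 > arr[2]=5
(1, 3): arr[1]=7 > arr[3]=6

Total inversions: 5

The array has 5 inversion(s): (0,1), (0,2), (0,3), (1,2), (1,3). Each pair (i,j) satisfies i < j and arr[i] > arr[j].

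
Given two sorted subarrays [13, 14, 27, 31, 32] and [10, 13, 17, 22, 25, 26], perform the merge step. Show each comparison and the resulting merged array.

Merging process:

Compare 13 vs 10: take 10 from right. Merged: [10]
Compare 13 vs 13: take 13 from left. Merged: [10, 13]
Compare 14 vs 13: take 13 from right. Merged: [10, 13, 13]
Compare 14 vs 17: take 14 from left. Merged: [10, 13, 13, 14]
Compare 27 vs 17: take 17 from right. Merged: [10, 13, 13, 14, 17]
Compare 27 vs 22: take 22 from right. Merged: [10, 13, 13, 14, 17, 22]
Compare 27 vs 25: take 25 from right. Merged: [10, 13, 13, 14, 17, 22, 25]
Compare 27 vs 26: take 26 from right. Merged: [10, 13, 13, 14, 17, 22, 25, 26]
Append remaining from left: [27, 31, 32]. Merged: [10, 13, 13, 14, 17, 22, 25, 26, 27, 31, 32]

Final merged array: [10, 13, 13, 14, 17, 22, 25, 26, 27, 31, 32]
Total comparisons: 8

The merged array is [10, 13, 13, 14, 17, 22, 25, 26, 27, 31, 32], requiring 8 comparisons. The merge step runs in O(n) time where n is the total number of elements.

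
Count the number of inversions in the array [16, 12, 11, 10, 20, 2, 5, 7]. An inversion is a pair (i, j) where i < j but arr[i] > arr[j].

Finding inversions in [16, 12, 11, 10, 20, 2, 5, 7]:

(0, 1): arr[0]=16 > arr[1]=12
(0, 2): arr[0]=16 > arr[2]=11
(0, 3): arr[0]=16 > arr[3]=10
(0, 5): arr[0]=16 > arr[5]=2
(0, 6): arr[0]=16 > arr[6]=5
(0, 7): arr[0]=16 > arr[7]=7
(1, 2): arr[1]=12 > arr[2]=11
(1, 3): arr[1]=12 > arr[3]=10
(1, 5): arr[1]=12 > arr[5]=2
(1, 6): arr[1]=12 > arr[6]=5
(1, 7): arr[1]=12 > arr[7]=7
(2, 3): arr[2]=11 > arr[3]=10
(2, 5): arr[2]=11 > arr[5]=2
(2, 6): arr[2]=11 > arr[6]=5
(2, 7): arr[2]=11 > arr[7]=7
(3, 5): arr[3]=10 > arr[5]=2
(3, 6): arr[3]=10 > arr[6]=5
(3, 7): arr[3]=10 > arr[7]=7
(4, 5): arr[4]=20 > arr[5]=2
(4, 6): arr[4]=20 > arr[6]=5
(4, 7): arr[4]=20 > arr[7]=7

Total inversions: 21

The array has 21 inversion(s): (0,1), (0,2), (0,3), (0,5), (0,6), (0,7), (1,2), (1,3), (1,5), (1,6), (1,7), (2,3), (2,5), (2,6), (2,7), (3,5), (3,6), (3,7), (4,5), (4,6), (4,7). Each pair (i,j) satisfies i < j and arr[i] > arr[j].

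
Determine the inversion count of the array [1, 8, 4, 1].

Finding inversions in [1, 8, 4, 1]:

(1, 2): arr[1]=8 > arr[2]=4
(1, 3): arr[1]=8 > arr[3]=1
(2, 3): arr[2]=4 > arr[3]=1

Total inversions: 3

The array has 3 inversion(s): (1,2), (1,3), (2,3). Each pair (i,j) satisfies i < j and arr[i] > arr[j].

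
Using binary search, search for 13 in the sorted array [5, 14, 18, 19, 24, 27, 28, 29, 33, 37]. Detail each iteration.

Binary search for 13 in [5, 14, 18, 19, 24, 27, 28, 29, 33, 37]:

lo=0, hi=9, mid=4, arr[mid]=24 -> 24 > 13, search left half
lo=0, hi=3, mid=1, arr[mid]=14 -> 14 > 13, search left half
lo=0, hi=0, mid=0, arr[mid]=5 -> 5 < 13, search right half
lo=1 > hi=0, target 13 not found

Binary search determines that 13 is not in the array after 3 comparisons. The search space was exhausted without finding the target.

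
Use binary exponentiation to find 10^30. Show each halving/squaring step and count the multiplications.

Computing 10^30 by squaring (build up from 10^1; each line after the first costs one multiplication):

10^1 = 10
10^2 = (10^1)^2 = 10^2 = 100
10^3 = 10 * 10^2 = 10 * 100 = 1000
10^6 = (10^3)^2 = 1000^2 = 1000000
10^7 = 10 * 10^6 = 10 * 1000000 = 10000000
10^14 = (10^7)^2 = 10000000^2 = 100000000000000
10^15 = 10 * 10^14 = 10 * 100000000000000 = 1000000000000000
10^30 = (10^15)^2 = 1000000000000000^2 = 1000000000000000000000000000000

Result: 1000000000000000000000000000000
Multiplications needed: 7 (7 lines after 10^1)

10^30 = 1000000000000000000000000000000. Using exponentiation by squaring, this requires 7 multiplications. The key idea: if the exponent is even, square the half-power; if odd, multiply by the base once.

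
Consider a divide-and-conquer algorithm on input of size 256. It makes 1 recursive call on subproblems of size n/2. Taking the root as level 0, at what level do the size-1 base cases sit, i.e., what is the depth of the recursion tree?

For divide and conquer with division factor 2:

Problem sizes at each level:
Level 0: 256
Level 1: 128
Level 2: 64
Level 3: 32
Level 4: 16
Level 5: 8
Level 6: 4
Level 7: 2
Level 8: 1

The root is level 0 and the size-1 base case is level 8 (the tree spans levels 0 through 8, i.e. 9 levels counting the root), so the depth is the number of divisions: log_2(256) = 8

The recursion tree depth is log_2(256) = 8. At each level, the problem size is divided by 2, so it takes 8 divisions to reduce to a base case of size 1. The algorithm makes 1 recursive call at each level.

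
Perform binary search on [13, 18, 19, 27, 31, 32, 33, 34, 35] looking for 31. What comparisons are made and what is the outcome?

Binary search for 31 in [13, 18, 19, 27, 31, 32, 33, 34, 35]:

lo=0, hi=8, mid=4, arr[mid]=31 -> Found target at index 4!

Binary search finds 31 at index 4 after 1 comparisons. The search repeatedly halves the search space by comparing with the middle element.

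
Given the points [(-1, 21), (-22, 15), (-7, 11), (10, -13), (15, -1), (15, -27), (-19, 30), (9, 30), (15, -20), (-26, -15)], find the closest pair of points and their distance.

Computing all pairwise distances among 10 points:

d((-1, 21), (-22, 15)) = 21.8403
d((-1, 21), (-7, 11)) = 11.6619
d((-1, 21), (10, -13)) = 35.7351
d((-1, 21), (15, -1)) = 27.2029
d((-1, 21), (15, -27)) = 50.5964
d((-1, 21), (-19, 30)) = 20.1246
d((-1, 21), (9, 30)) = 13.4536
d((-1, 21), (15, -20)) = 44.0114
d((-1, 21), (-26, -15)) = 43.8292
d((-22, 15), (-7, 11)) = 15.5242
d((-22, 15), (10, -13)) = 42.5206
d((-22, 15), (15, -1)) = 40.3113
d((-22, 15), (15, -27)) = 55.9732
d((-22, 15), (-19, 30)) = 15.2971
d((-22, 15), (9, 30)) = 34.4384
d((-22, 15), (15, -20)) = 50.9313
d((-22, 15), (-26, -15)) = 30.2655
d((-7, 11), (10, -13)) = 29.4109
d((-7, 11), (15, -1)) = 25.0599
d((-7, 11), (15, -27)) = 43.909
d((-7, 11), (-19, 30)) = 22.4722
d((-7, 11), (9, 30)) = 24.8395
d((-7, 11), (15, -20)) = 38.0132
d((-7, 11), (-26, -15)) = 32.2025
d((10, -13), (15, -1)) = 13.0
d((10, -13), (15, -27)) = 14.8661
d((10, -13), (-19, 30)) = 51.8652
d((10, -13), (9, 30)) = 43.0116
d((10, -13), (15, -20)) = 8.6023
d((10, -13), (-26, -15)) = 36.0555
d((15, -1), (15, -27)) = 26.0
d((15, -1), (-19, 30)) = 46.0109
d((15, -1), (9, 30)) = 31.5753
d((15, -1), (15, -20)) = 19.0
d((15, -1), (-26, -15)) = 43.3244
d((15, -27), (-19, 30)) = 66.3702
d((15, -27), (9, 30)) = 57.3149
d((15, -27), (15, -20)) = 7.0 <-- minimum
d((15, -27), (-26, -15)) = 42.72
d((-19, 30), (9, 30)) = 28.0
d((-19, 30), (15, -20)) = 60.4649
d((-19, 30), (-26, -15)) = 45.5412
d((9, 30), (15, -20)) = 50.3587
d((9, 30), (-26, -15)) = 57.0088
d((15, -20), (-26, -15)) = 41.3038

Closest pair: (15, -27) and (15, -20) with distance 7.0

The closest pair is (15, -27) and (15, -20) with Euclidean distance 7.0. For 10 points, brute-force pairwise comparison is shown above. For large n, the divide-and-conquer algorithm (sort by x, recurse on halves, check the dividing strip) achieves O(n log n).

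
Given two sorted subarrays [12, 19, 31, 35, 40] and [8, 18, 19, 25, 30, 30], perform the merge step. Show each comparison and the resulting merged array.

Merging process:

Compare 12 vs 8: take 8 from right. Merged: [8]
Compare 12 vs 18: take 12 from left. Merged: [8, 12]
Compare 19 vs 18: take 18 from right. Merged: [8, 12, 18]
Compare 19 vs 19: take 19 from left. Merged: [8, 12, 18, 19]
Compare 31 vs 19: take 19 from right. Merged: [8, 12, 18, 19, 19]
Compare 31 vs 25: take 25 from right. Merged: [8, 12, 18, 19, 19, 25]
Compare 31 vs 30: take 30 from right. Merged: [8, 12, 18, 19, 19, 25, 30]
Compare 31 vs 30: take 30 from right. Merged: [8, 12, 18, 19, 19, 25, 30, 30]
Append remaining from left: [31, 35, 40]. Merged: [8, 12, 18, 19, 19, 25, 30, 30, 31, 35, 40]

Final merged array: [8, 12, 18, 19, 19, 25, 30, 30, 31, 35, 40]
Total comparisons: 8

The merged array is [8, 12, 18, 19, 19, 25, 30, 30, 31, 35, 40], requiring 8 comparisons. The merge step runs in O(n) time where n is the total number of elements.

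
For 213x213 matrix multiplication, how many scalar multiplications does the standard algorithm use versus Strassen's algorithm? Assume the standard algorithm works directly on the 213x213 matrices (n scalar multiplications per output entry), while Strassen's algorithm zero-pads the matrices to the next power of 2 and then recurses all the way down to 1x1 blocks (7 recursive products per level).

Matrix multiplication for 213x213 matrices:

Strassen's algorithm requires power-of-2 dimensions. Pad 213x213 to 256x256 (next power of 2).

Standard algorithm: 213^3 = 9663597 multiplications
Strassen's algorithm: 7^(log2(256)) = 7^8 = 5764801 multiplications
Savings: 9663597 - 5764801 = 3898796 multiplications

Standard: 9663597 multiplications (213^3). Strassen: 5764801 multiplications (7^8, after padding to 256x256). Strassen reduces 8 recursive multiplications to 7 at each level.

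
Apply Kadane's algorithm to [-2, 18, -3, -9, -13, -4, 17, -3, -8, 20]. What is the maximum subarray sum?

Using Kadane's algorithm on [-2, 18, -3, -9, -13, -4, 17, -3, -8, 20]:

Scanning through the array:
Position 1 (value 18): max_ending_here = 18, max_so_far = 18
Position 2 (value -3): max_ending_here = 15, max_so_far = 18
Position 3 (value -9): max_ending_here = 6, max_so_far = 18
Position 4 (value -13): max_ending_here = -7, max_so_far = 18
Position 5 (value -4): max_ending_here = -4, max_so_far = 18
Position 6 (value 17): max_ending_here = 17, max_so_far = 18
Position 7 (value -3): max_ending_here = 14, max_so_far = 18
Position 8 (value -8): max_ending_here = 6, max_so_far = 18
Position 9 (value 20): max_ending_here = 26, max_so_far = 26

Maximum subarray: [17, -3, -8, 20]
Maximum sum: 26

The maximum subarray is [17, -3, -8, 20] with sum 26. This subarray runs from index 6 to index 9.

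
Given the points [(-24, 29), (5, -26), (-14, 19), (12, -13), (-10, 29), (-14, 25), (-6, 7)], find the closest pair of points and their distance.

Computing all pairwise distances among 7 points:

d((-24, 29), (5, -26)) = 62.1772
d((-24, 29), (-14, 19)) = 14.1421
d((-24, 29), (12, -13)) = 55.3173
d((-24, 29), (-10, 29)) = 14.0
d((-24, 29), (-14, 25)) = 10.7703
d((-24, 29), (-6, 7)) = 28.4253
d((5, -26), (-14, 19)) = 48.8467
d((5, -26), (12, -13)) = 14.7648
d((5, -26), (-10, 29)) = 57.0088
d((5, -26), (-14, 25)) = 54.4243
d((5, -26), (-6, 7)) = 34.7851
d((-14, 19), (12, -13)) = 41.2311
d((-14, 19), (-10, 29)) = 10.7703
d((-14, 19), (-14, 25)) = 6.0
d((-14, 19), (-6, 7)) = 14.4222
d((12, -13), (-10, 29)) = 47.4131
d((12, -13), (-14, 25)) = 46.0435
d((12, -13), (-6, 7)) = 26.9072
d((-10, 29), (-14, 25)) = 5.6569 <-- minimum
d((-10, 29), (-6, 7)) = 22.3607
d((-14, 25), (-6, 7)) = 19.6977

Closest pair: (-10, 29) and (-14, 25) with distance 5.6569

The closest pair is (-10, 29) and (-14, 25) with Euclidean distance 5.6569. For 7 points, brute-force pairwise comparison is shown above. For large n, the divide-and-conquer algorithm (sort by x, recurse on halves, check the dividing strip) achieves O(n log n).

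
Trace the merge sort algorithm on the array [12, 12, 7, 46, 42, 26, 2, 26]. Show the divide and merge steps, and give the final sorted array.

Merge sort trace:

Split: [12, 12, 7, 46, 42, 26, 2, 26] -> [12, 12, 7, 46] and [42, 26, 2, 26]
  Split: [12, 12, 7, 46] -> [12, 12] and [7, 46]
    Split: [12, 12] -> [12] and [12]
    Merge: [12] + [12] -> [12, 12]
    Split: [7, 46] -> [7] and [46]
    Merge: [7] + [46] -> [7, 46]
  Merge: [12, 12] + [7, 46] -> [7, 12, 12, 46]
  Split: [42, 26, 2, 26] -> [42, 26] and [2, 26]
    Split: [42, 26] -> [42] and [26]
    Merge: [42] + [26] -> [26, 42]
    Split: [2, 26] -> [2] and [26]
    Merge: [2] + [26] -> [2, 26]
  Merge: [26, 42] + [2, 26] -> [2, 26, 26, 42]
Merge: [7, 12, 12, 46] + [2, 26, 26, 42] -> [2, 7, 12, 12, 26, 26, 42, 46]

Final sorted array: [2, 7, 12, 12, 26, 26, 42, 46]

The merge sort proceeds by recursively splitting the array and merging sorted halves.
After all merges, the sorted array is [2, 7, 12, 12, 26, 26, 42, 46].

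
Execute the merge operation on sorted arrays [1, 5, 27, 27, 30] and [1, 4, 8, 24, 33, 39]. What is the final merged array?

Merging process:

Compare 1 vs 1: take 1 from left. Merged: [1]
Compare 5 vs 1: take 1 from right. Merged: [1, 1]
Compare 5 vs 4: take 4 from right. Merged: [1, 1, 4]
Compare 5 vs 8: take 5 from left. Merged: [1, 1, 4, 5]
Compare 27 vs 8: take 8 from right. Merged: [1, 1, 4, 5, 8]
Compare 27 vs 24: take 24 from right. Merged: [1, 1, 4, 5, 8, 24]
Compare 27 vs 33: take 27 from left. Merged: [1, 1, 4, 5, 8, 24, 27]
Compare 27 vs 33: take 27 from left. Merged: [1, 1, 4, 5, 8, 24, 27, 27]
Compare 30 vs 33: take 30 from left. Merged: [1, 1, 4, 5, 8, 24, 27, 27, 30]
Append remaining from right: [33, 39]. Merged: [1, 1, 4, 5, 8, 24, 27, 27, 30, 33, 39]

Final merged array: [1, 1, 4, 5, 8, 24, 27, 27, 30, 33, 39]
Total comparisons: 9

The merged array is [1, 1, 4, 5, 8, 24, 27, 27, 30, 33, 39], requiring 9 comparisons. The merge step runs in O(n) time where n is the total number of elements.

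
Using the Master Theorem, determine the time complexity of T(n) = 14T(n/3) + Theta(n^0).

Master Theorem for T(n) = 14T(n/3) + O(n^0):

a = 14, b = 3, c = 0
log_b(a) = log_3(14) = 2.4022

Case 1: c = 0 < log_3(14) = 2.4022
T(n) = O(n^(log_3 14))

For T(n) = 14T(n/3) + O(n^0): log_3(14) = 2.4022. This is Case 1 of the Master Theorem (c < log_b(a), work dominated by leaves), giving O(n^(log_3 14)).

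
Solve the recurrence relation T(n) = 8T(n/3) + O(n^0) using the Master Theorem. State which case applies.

Master Theorem for T(n) = 8T(n/3) + O(n^0):

a = 8, b = 3, c = 0
log_b(a) = log_3(8) = 1.8928

Case 1: c = 0 < log_3(8) = 1.8928
T(n) = O(n^(log_3 8))

For T(n) = 8T(n/3) + O(n^0): log_3(8) = 1.8928. This is Case 1 of the Master Theorem (c < log_b(a), work dominated by leaves), giving O(n^(log_3 8)).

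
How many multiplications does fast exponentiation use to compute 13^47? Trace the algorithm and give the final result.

Computing 13^47 by squaring (build up from 13^1; each line after the first costs one multiplication):

13^1 = 13
13^2 = (13^1)^2 = 13^2 = 169
13^4 = (13^2)^2 = 169^2 = 28561
13^5 = 13 * 13^4 = 13 * 28561 = 371293
13^10 = (13^5)^2 = 371293^2 = 137858491849
13^11 = 13 * 13^10 = 13 * 137858491849 = 1792160394037
13^22 = (13^11)^2 = 1792160394037^2 = 3211838877954855105157369
13^23 = 13 * 13^22 = 13 * 3211838877954855105157369 = 41753905413413116367045797
13^46 = (13^23)^2 = 41753905413413116367045797^2 = 1743388617272249143997555461487119439669521095365209
13^47 = 13 * 13^46 = 13 * 1743388617272249143997555461487119439669521095365209 = 22664052024539238871968220999332552715703774239747717

Result: 22664052024539238871968220999332552715703774239747717
Multiplications needed: 9 (9 lines after 13^1)

13^47 = 22664052024539238871968220999332552715703774239747717. Using exponentiation by squaring, this requires 9 multiplications. The key idea: if the exponent is even, square the half-power; if odd, multiply by the base once.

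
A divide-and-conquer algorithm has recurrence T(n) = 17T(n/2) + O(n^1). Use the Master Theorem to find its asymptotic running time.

Master Theorem for T(n) = 17T(n/2) + O(n^1):

a = 17, b = 2, c = 1
log_b(a) = log_2(17) = 4.0875

Case 1: c = 1 < log_2(17) = 4.0875
T(n) = O(n^(log_2 17))

For T(n) = 17T(n/2) + O(n^1): log_2(17) = 4.0875. This is Case 1 of the Master Theorem (c < log_b(a), work dominated by leaves), giving O(n^(log_2 17)).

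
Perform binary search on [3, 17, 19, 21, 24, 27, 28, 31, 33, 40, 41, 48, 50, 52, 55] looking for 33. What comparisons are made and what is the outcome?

Binary search for 33 in [3, 17, 19, 21, 24, 27, 28, 31, 33, 40, 41, 48, 50, 52, 55]:

lo=0, hi=14, mid=7, arr[mid]=31 -> 31 < 33, search right half
lo=8, hi=14, mid=11, arr[mid]=48 -> 48 > 33, search left half
lo=8, hi=10, mid=9, arr[mid]=40 -> 40 > 33, search left half
lo=8, hi=8, mid=8, arr[mid]=33 -> Found target at index 8!

Binary search finds 33 at index 8 after 4 comparisons. The search repeatedly halves the search space by comparing with the middle element.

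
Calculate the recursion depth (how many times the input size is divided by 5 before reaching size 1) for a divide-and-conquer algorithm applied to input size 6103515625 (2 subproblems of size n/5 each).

For divide and conquer with division factor 5:

Problem sizes at each level:
Level 0: 6103515625
Level 1: 1220703125
Level 2: 244140625
Level 3: 48828125
Level 4: 9765625
Level 5: 1953125
Level 6: 390625
Level 7: 78125
Level 8: 15625
Level 9: 3125
Level 10: 625
Level 11: 125
Level 12: 25
Level 13: 5
Level 14: 1

The root is level 0 and the size-1 base case is level 14 (the tree spans levels 0 through 14, i.e. 15 levels counting the root), so the depth is the number of divisions: log_5(6103515625) = 14

The recursion tree depth is log_5(6103515625) = 14. At each level, the problem size is divided by 5, so it takes 14 divisions to reduce to a base case of size 1. The algorithm makes 2 recursive calls at each level.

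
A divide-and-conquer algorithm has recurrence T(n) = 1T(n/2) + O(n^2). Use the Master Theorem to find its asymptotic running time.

Master Theorem for T(n) = 1T(n/2) + O(n^2):

a = 1, b = 2, c = 2
log_b(a) = log_2(1) = 0.0000

Case 3: c = 2 > log_2(1) = 0.0000
T(n) = O(n^2) = O(n^2)

For T(n) = 1T(n/2) + O(n^2): log_2(1) = 0.0000. This is Case 3 of the Master Theorem (c > log_b(a), work dominated by root), giving O(n^2).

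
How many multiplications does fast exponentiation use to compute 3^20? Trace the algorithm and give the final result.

Computing 3^20 by squaring (build up from 3^1; each line after the first costs one multiplication):

3^1 = 3
3^2 = (3^1)^2 = 3^2 = 9
3^4 = (3^2)^2 = 9^2 = 81
3^5 = 3 * 3^4 = 3 * 81 = 243
3^10 = (3^5)^2 = 243^2 = 59049
3^20 = (3^10)^2 = 59049^2 = 3486784401

Result: 3486784401
Multiplications needed: 5 (5 lines after 3^1)

3^20 = 3486784401. Using exponentiation by squaring, this requires 5 multiplications. The key idea: if the exponent is even, square the half-power; if odd, multiply by the base once.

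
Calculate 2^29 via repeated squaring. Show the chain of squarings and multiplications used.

Computing 2^29 by squaring (build up from 2^1; each line after the first costs one multiplication):

2^1 = 2
2^2 = (2^1)^2 = 2^2 = 4
2^3 = 2 * 2^2 = 2 * 4 = 8
2^6 = (2^3)^2 = 8^2 = 64
2^7 = 2 * 2^6 = 2 * 64 = 128
2^14 = (2^7)^2 = 128^2 = 16384
2^28 = (2^14)^2 = 16384^2 = 268435456
2^29 = 2 * 2^28 = 2 * 268435456 = 536870912

Result: 536870912
Multiplications needed: 7 (7 lines after 2^1)

2^29 = 536870912. Using exponentiation by squaring, this requires 7 multiplications. The key idea: if the exponent is even, square the half-power; if odd, multiply by the base once.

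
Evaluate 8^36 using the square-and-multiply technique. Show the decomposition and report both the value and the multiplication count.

Computing 8^36 by squaring (build up from 8^1; each line after the first costs one multiplication):

8^1 = 8
8^2 = (8^1)^2 = 8^2 = 64
8^4 = (8^2)^2 = 64^2 = 4096
8^8 = (8^4)^2 = 4096^2 = 16777216
8^9 = 8 * 8^8 = 8 * 16777216 = 134217728
8^18 = (8^9)^2 = 134217728^2 = 18014398509481984
8^36 = (8^18)^2 = 18014398509481984^2 = 324518553658426726783156020576256

Result: 324518553658426726783156020576256
Multiplications needed: 6 (6 lines after 8^1)

8^36 = 324518553658426726783156020576256. Using exponentiation by squaring, this requires 6 multiplications. The key idea: if the exponent is even, square the half-power; if odd, multiply by the base once.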